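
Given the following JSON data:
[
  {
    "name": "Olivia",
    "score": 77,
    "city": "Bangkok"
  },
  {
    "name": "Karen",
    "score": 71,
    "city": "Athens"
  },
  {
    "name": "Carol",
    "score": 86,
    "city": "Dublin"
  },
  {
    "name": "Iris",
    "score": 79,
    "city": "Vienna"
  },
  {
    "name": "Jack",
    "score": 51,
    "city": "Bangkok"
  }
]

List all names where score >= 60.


Filtering records where score >= 60:
  Olivia (score=77) -> YES
  Karen (score=71) -> YES
  Carol (score=86) -> YES
  Iris (score=79) -> YES
  Jack (score=51) -> no


ANSWER: Olivia, Karen, Carol, Iris


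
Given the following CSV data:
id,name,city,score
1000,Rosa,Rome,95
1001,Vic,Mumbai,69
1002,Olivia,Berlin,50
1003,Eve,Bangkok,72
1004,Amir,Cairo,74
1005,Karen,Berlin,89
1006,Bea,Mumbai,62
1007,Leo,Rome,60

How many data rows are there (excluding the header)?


Counting rows (excluding header):
Header: id,name,city,score
Data rows: 8

ANSWER: 8


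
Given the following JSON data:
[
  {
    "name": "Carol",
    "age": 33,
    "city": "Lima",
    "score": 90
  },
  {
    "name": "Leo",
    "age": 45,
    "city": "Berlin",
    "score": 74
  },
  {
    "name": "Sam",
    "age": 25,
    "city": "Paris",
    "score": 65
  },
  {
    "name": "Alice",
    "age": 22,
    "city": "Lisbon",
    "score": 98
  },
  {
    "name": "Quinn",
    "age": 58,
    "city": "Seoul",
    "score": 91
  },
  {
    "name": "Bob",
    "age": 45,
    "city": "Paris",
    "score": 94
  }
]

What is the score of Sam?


Looking up record where name = Sam
Record index: 2
Field 'score' = 65

ANSWER: 65


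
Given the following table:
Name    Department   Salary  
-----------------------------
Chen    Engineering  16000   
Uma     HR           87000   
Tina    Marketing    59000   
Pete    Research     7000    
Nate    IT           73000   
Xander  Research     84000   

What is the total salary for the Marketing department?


Marketing department members:
  Tina: 59000
Total = 59000 = 59000

ANSWER: 59000


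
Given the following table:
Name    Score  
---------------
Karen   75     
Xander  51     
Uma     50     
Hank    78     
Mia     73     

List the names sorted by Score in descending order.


Sorting by Score (descending):
  Hank: 78
  Karen: 75
  Mia: 73
  Xander: 51
  Uma: 50


ANSWER: Hank, Karen, Mia, Xander, Uma


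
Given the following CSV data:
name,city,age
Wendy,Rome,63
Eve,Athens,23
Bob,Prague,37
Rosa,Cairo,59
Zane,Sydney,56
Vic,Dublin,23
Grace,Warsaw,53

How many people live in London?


Scanning city column for 'London':
Total matches: 0

ANSWER: 0


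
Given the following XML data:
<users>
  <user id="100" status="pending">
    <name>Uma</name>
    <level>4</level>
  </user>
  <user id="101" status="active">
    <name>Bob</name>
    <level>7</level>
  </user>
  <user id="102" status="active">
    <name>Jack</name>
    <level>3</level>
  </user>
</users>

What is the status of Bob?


Finding user with name = Bob
user id="101" status="active"

ANSWER: active


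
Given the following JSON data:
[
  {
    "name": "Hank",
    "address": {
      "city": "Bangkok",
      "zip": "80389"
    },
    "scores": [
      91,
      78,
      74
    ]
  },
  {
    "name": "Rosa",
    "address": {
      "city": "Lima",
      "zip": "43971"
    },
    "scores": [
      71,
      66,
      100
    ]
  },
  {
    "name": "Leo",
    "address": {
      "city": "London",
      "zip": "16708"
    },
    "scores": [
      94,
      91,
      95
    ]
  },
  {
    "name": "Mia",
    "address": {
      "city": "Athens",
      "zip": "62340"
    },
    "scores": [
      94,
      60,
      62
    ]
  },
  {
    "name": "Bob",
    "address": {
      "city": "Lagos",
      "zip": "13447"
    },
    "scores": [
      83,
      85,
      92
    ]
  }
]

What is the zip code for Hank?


Path: records[0].address.zip
Value: 80389

ANSWER: 80389


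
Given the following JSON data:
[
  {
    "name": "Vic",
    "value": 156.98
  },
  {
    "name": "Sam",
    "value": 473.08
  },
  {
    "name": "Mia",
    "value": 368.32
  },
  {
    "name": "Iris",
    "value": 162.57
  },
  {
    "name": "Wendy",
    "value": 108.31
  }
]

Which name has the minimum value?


Comparing values:
  Vic: 156.98
  Sam: 473.08
  Mia: 368.32
  Iris: 162.57
  Wendy: 108.31
Minimum: Wendy (108.31)

ANSWER: Wendy


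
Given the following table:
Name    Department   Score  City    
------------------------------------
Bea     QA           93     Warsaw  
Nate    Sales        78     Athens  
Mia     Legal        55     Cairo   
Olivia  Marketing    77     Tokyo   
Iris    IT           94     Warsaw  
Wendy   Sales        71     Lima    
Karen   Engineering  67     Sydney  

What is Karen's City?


Row 7: Karen
City = Sydney

ANSWER: Sydney


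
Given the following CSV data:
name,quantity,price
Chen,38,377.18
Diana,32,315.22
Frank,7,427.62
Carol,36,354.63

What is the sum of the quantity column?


Values in 'quantity' column:
  Row 1: 38
  Row 2: 32
  Row 3: 7
  Row 4: 36
Sum = 38 + 32 + 7 + 36 = 113

ANSWER: 113


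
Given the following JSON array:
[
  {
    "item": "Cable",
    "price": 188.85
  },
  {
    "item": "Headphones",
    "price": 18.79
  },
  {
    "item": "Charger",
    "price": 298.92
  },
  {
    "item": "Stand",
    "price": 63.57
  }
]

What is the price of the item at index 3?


Array index 3 -> Stand
price = 63.57

ANSWER: 63.57


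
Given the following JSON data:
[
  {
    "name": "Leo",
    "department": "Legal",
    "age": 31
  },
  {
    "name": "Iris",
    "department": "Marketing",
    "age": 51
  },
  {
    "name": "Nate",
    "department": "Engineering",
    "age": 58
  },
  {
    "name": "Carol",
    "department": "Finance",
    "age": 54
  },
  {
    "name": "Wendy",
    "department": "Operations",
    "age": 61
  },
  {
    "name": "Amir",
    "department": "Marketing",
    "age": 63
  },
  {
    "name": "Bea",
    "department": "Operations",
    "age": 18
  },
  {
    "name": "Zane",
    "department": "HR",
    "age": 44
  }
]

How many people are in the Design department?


Scanning records for department = Design
  No matches found
Count: 0

ANSWER: 0


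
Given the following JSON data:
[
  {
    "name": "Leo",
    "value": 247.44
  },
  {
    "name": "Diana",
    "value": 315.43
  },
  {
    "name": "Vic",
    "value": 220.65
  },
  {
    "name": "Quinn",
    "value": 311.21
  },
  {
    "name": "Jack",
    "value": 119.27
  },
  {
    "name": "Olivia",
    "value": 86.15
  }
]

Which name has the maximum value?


Comparing values:
  Leo: 247.44
  Diana: 315.43
  Vic: 220.65
  Quinn: 311.21
  Jack: 119.27
  Olivia: 86.15
Maximum: Diana (315.43)

ANSWER: Diana


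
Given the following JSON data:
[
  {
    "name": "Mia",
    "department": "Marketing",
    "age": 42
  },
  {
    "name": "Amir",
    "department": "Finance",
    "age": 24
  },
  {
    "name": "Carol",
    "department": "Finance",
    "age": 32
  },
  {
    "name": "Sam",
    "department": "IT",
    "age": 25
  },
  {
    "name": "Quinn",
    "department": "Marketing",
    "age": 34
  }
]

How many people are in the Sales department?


Scanning records for department = Sales
  No matches found
Count: 0

ANSWER: 0


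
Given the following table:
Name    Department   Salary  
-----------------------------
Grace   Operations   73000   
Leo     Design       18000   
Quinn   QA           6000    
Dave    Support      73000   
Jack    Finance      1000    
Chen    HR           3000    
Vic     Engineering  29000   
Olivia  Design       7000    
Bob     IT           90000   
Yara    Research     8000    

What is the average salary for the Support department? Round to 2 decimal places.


Support department members:
  Dave: 73000
Sum = 73000
Count = 1
Average = 73000 / 1 = 73000.00

ANSWER: 73000.00


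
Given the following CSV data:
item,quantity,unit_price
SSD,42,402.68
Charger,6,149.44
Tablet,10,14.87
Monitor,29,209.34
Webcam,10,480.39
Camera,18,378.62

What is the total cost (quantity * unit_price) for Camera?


Row: Camera
quantity = 18
unit_price = 378.62
total = 18 * 378.62 = 6815.16

ANSWER: 6815.16


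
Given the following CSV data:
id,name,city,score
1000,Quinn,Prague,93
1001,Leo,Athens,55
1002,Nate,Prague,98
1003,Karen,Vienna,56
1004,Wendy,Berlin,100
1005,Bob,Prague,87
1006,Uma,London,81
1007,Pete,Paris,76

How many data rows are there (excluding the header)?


Counting rows (excluding header):
Header: id,name,city,score
Data rows: 8

ANSWER: 8


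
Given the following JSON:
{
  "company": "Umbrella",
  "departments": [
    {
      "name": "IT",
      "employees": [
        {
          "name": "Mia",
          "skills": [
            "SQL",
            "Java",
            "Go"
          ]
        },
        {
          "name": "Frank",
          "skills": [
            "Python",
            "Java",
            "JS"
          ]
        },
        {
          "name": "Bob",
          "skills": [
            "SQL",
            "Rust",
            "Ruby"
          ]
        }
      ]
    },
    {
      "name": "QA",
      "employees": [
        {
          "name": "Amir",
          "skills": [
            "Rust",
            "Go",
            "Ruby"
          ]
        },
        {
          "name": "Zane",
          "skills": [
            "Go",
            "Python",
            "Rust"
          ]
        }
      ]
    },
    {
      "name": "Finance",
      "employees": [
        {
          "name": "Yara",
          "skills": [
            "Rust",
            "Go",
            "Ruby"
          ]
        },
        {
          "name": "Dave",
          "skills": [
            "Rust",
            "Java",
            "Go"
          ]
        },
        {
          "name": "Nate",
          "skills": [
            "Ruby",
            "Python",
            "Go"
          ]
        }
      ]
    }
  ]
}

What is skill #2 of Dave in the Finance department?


Path: departments[2].employees[1].skills[1]
Value: Java

ANSWER: Java


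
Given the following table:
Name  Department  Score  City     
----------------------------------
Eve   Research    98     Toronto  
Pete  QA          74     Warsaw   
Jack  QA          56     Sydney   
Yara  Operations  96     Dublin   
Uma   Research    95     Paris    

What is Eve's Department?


Row 1: Eve
Department = Research

ANSWER: Research


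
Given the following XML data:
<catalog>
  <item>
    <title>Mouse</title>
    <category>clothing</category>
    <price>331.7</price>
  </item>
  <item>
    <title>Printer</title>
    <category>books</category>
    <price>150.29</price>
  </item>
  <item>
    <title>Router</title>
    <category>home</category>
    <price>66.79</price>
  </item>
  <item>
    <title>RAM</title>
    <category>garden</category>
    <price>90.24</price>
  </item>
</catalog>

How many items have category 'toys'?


Scanning <item> elements for <category>toys</category>:
Count: 0

ANSWER: 0


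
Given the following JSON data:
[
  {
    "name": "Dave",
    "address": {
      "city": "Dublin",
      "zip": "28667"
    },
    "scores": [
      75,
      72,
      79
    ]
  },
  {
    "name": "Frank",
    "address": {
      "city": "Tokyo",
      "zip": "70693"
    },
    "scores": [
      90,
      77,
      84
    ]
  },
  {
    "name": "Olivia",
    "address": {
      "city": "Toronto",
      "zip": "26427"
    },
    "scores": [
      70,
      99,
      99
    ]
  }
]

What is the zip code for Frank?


Path: records[1].address.zip
Value: 70693

ANSWER: 70693


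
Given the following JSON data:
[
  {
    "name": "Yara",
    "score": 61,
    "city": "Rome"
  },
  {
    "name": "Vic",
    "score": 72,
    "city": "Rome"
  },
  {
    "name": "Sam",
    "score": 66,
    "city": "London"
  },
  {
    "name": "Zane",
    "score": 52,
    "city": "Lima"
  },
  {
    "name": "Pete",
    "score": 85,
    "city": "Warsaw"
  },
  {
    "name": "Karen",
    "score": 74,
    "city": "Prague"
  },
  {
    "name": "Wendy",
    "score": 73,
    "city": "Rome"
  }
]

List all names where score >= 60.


Filtering records where score >= 60:
  Yara (score=61) -> YES
  Vic (score=72) -> YES
  Sam (score=66) -> YES
  Zane (score=52) -> no
  Pete (score=85) -> YES
  Karen (score=74) -> YES
  Wendy (score=73) -> YES


ANSWER: Yara, Vic, Sam, Pete, Karen, Wendy


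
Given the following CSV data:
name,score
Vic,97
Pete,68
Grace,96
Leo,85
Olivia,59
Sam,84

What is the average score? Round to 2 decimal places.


Scores: 97, 68, 96, 85, 59, 84
Sum = 489
Count = 6
Average = 489 / 6 = 81.50

ANSWER: 81.50


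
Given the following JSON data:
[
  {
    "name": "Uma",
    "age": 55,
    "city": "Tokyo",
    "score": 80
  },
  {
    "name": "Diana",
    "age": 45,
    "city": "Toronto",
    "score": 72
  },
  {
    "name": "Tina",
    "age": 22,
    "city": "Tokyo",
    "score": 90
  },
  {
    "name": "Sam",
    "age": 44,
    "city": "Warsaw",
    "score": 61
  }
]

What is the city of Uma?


Looking up record where name = Uma
Record index: 0
Field 'city' = Tokyo

ANSWER: Tokyo


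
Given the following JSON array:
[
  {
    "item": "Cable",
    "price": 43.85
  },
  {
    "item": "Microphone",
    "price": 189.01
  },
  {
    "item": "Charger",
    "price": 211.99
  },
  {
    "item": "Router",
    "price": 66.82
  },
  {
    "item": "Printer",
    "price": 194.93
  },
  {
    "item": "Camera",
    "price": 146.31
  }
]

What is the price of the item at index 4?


Array index 4 -> Printer
price = 194.93

ANSWER: 194.93


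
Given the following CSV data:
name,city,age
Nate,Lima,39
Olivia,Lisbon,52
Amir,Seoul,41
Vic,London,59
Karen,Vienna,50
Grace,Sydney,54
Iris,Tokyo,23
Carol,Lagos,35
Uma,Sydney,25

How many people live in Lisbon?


Scanning city column for 'Lisbon':
  Row 2: Olivia -> MATCH
Total matches: 1

ANSWER: 1


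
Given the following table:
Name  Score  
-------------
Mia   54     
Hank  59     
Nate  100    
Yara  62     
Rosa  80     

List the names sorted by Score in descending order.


Sorting by Score (descending):
  Nate: 100
  Rosa: 80
  Yara: 62
  Hank: 59
  Mia: 54


ANSWER: Nate, Rosa, Yara, Hank, Mia


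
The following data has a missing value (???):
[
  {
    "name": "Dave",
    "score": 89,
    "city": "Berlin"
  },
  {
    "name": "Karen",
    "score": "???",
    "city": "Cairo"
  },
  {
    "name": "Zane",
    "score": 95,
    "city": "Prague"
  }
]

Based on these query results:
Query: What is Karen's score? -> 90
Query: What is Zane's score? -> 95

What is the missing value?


The missing value is Karen's score
From query: Karen's score = 90

ANSWER: 90


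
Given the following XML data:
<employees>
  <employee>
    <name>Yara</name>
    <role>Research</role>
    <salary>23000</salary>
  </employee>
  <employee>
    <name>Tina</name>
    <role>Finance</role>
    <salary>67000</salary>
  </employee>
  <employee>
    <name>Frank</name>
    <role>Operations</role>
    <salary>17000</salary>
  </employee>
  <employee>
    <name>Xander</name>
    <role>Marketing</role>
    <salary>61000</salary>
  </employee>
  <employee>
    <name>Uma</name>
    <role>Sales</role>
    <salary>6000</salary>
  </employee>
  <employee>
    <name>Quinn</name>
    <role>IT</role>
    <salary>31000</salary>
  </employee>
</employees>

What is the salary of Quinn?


Searching for <employee> with <name>Quinn</name>
Found at position 6
<salary>31000</salary>

ANSWER: 31000


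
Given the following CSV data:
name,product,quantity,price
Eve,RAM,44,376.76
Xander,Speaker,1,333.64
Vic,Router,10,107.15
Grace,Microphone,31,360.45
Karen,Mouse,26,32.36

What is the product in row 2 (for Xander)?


Row 2: Xander
Column 'product' = Speaker

ANSWER: Speaker


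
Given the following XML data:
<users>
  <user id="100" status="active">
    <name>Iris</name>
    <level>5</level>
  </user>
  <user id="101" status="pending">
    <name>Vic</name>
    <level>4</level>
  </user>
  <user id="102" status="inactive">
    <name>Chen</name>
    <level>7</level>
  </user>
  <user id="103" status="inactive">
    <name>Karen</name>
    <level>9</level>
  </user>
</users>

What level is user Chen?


Finding user: Chen
<level>7</level>

ANSWER: 7


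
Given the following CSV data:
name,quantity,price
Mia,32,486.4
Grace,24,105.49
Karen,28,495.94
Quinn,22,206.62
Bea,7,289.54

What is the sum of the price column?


Values in 'price' column:
  Row 1: 486.4
  Row 2: 105.49
  Row 3: 495.94
  Row 4: 206.62
  Row 5: 289.54
Sum = 486.4 + 105.49 + 495.94 + 206.62 + 289.54 = 1583.99

ANSWER: 1583.99


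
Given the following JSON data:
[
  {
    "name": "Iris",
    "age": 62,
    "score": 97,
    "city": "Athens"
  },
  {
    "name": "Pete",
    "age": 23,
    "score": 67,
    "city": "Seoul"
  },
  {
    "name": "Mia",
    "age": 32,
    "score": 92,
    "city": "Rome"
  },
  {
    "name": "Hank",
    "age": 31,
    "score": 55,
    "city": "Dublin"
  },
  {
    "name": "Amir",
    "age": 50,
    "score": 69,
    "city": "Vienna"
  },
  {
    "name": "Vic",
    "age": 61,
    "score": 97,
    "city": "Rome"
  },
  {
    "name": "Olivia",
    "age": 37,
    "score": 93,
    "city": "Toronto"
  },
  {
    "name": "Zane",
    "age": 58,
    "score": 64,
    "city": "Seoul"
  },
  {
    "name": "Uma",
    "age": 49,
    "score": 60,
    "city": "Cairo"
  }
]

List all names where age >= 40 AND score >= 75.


Checking both conditions:
  Iris (age=62, score=97) -> YES
  Pete (age=23, score=67) -> no
  Mia (age=32, score=92) -> no
  Hank (age=31, score=55) -> no
  Amir (age=50, score=69) -> no
  Vic (age=61, score=97) -> YES
  Olivia (age=37, score=93) -> no
  Zane (age=58, score=64) -> no
  Uma (age=49, score=60) -> no


ANSWER: Iris, Vic


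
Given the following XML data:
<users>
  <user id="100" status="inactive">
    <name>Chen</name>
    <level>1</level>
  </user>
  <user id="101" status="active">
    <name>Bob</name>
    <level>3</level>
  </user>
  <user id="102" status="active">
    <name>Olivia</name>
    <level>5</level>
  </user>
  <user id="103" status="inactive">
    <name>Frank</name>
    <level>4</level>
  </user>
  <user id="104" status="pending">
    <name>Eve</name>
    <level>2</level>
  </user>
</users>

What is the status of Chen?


Finding user with name = Chen
user id="100" status="inactive"

ANSWER: inactive


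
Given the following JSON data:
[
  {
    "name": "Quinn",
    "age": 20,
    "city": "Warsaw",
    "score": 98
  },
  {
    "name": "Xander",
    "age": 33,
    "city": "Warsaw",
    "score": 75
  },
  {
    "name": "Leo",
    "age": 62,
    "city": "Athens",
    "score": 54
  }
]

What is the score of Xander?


Looking up record where name = Xander
Record index: 1
Field 'score' = 75

ANSWER: 75


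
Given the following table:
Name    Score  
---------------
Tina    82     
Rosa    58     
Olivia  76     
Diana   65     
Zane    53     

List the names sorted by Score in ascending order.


Sorting by Score (ascending):
  Zane: 53
  Rosa: 58
  Diana: 65
  Olivia: 76
  Tina: 82


ANSWER: Zane, Rosa, Diana, Olivia, Tina


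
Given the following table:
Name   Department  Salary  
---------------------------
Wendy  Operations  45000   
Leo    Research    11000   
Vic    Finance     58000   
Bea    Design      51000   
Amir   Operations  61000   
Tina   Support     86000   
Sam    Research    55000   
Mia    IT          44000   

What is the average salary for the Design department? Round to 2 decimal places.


Design department members:
  Bea: 51000
Sum = 51000
Count = 1
Average = 51000 / 1 = 51000.00

ANSWER: 51000.00


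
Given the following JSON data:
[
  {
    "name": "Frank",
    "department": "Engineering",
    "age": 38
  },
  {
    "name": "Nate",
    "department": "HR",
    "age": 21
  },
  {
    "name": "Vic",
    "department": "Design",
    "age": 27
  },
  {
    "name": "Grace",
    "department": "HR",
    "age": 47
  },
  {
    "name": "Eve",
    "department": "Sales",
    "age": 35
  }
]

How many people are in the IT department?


Scanning records for department = IT
  No matches found
Count: 0

ANSWER: 0


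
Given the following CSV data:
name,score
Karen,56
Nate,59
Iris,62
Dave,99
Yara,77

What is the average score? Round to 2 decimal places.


Scores: 56, 59, 62, 99, 77
Sum = 353
Count = 5
Average = 353 / 5 = 70.60

ANSWER: 70.60


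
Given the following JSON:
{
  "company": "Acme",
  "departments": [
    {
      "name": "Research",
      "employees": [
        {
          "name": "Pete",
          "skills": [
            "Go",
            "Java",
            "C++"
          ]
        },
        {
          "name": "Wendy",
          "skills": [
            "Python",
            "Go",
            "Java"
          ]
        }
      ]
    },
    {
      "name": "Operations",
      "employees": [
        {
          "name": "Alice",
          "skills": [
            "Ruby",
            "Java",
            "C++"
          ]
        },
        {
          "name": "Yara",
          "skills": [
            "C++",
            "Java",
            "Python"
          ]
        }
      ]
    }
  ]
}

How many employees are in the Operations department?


Path: departments[1].employees
Count: 2

ANSWER: 2


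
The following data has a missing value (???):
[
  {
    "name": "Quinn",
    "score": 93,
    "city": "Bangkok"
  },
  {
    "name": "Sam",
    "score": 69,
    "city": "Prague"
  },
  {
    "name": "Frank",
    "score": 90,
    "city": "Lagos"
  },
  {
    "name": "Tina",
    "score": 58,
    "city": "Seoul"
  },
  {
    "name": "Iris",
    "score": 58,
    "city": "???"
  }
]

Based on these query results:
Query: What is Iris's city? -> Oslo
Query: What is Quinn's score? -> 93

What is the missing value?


The missing value is Iris's city
From query: Iris's city = Oslo

ANSWER: Oslo


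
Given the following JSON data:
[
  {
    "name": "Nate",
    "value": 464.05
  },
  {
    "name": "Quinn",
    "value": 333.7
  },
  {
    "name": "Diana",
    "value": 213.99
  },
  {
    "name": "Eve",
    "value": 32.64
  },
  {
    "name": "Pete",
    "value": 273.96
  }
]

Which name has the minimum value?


Comparing values:
  Nate: 464.05
  Quinn: 333.7
  Diana: 213.99
  Eve: 32.64
  Pete: 273.96
Minimum: Eve (32.64)

ANSWER: Eve


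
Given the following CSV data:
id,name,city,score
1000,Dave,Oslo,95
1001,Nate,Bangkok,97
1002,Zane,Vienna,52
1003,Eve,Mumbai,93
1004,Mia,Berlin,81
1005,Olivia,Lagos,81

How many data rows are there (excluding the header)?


Counting rows (excluding header):
Header: id,name,city,score
Data rows: 6

ANSWER: 6


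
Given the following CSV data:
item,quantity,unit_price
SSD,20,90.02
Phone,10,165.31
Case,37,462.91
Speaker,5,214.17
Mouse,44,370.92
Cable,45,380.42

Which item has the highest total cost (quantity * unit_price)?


Computing row totals:
  SSD: 1800.4
  Phone: 1653.1
  Case: 17127.67
  Speaker: 1070.85
  Mouse: 16320.48
  Cable: 17118.9
Maximum: Case (17127.67)

ANSWER: Case


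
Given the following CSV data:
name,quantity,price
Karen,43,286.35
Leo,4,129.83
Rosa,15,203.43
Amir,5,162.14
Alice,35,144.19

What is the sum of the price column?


Values in 'price' column:
  Row 1: 286.35
  Row 2: 129.83
  Row 3: 203.43
  Row 4: 162.14
  Row 5: 144.19
Sum = 286.35 + 129.83 + 203.43 + 162.14 + 144.19 = 925.94

ANSWER: 925.94


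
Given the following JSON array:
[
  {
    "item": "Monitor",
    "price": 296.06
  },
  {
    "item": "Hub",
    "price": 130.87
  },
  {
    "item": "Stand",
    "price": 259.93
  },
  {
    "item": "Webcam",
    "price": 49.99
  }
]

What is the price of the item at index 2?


Array index 2 -> Stand
price = 259.93

ANSWER: 259.93


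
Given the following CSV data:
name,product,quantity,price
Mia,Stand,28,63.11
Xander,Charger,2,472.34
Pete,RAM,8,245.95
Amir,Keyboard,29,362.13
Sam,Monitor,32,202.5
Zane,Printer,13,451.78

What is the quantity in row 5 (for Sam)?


Row 5: Sam
Column 'quantity' = 32

ANSWER: 32


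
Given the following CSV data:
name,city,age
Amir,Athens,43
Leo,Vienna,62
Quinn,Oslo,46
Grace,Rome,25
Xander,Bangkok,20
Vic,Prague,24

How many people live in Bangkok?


Scanning city column for 'Bangkok':
  Row 5: Xander -> MATCH
Total matches: 1

ANSWER: 1


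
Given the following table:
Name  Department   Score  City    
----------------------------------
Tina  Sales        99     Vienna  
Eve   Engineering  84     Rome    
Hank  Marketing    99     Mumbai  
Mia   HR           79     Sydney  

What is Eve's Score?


Row 2: Eve
Score = 84

ANSWER: 84


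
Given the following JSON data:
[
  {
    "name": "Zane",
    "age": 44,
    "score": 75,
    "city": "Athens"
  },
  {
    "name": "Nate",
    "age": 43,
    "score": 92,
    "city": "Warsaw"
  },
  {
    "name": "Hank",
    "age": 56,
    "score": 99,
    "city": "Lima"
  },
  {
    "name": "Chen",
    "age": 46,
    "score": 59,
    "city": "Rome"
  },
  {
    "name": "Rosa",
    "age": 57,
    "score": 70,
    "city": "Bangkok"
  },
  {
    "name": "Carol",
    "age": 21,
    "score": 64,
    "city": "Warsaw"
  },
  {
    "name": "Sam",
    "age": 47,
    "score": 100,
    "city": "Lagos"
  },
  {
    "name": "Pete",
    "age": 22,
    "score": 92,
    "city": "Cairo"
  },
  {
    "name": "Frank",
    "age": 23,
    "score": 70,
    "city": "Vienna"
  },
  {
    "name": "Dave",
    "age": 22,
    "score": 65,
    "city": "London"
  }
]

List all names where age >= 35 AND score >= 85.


Checking both conditions:
  Zane (age=44, score=75) -> no
  Nate (age=43, score=92) -> YES
  Hank (age=56, score=99) -> YES
  Chen (age=46, score=59) -> no
  Rosa (age=57, score=70) -> no
  Carol (age=21, score=64) -> no
  Sam (age=47, score=100) -> YES
  Pete (age=22, score=92) -> no
  Frank (age=23, score=70) -> no
  Dave (age=22, score=65) -> no


ANSWER: Nate, Hank, Sam


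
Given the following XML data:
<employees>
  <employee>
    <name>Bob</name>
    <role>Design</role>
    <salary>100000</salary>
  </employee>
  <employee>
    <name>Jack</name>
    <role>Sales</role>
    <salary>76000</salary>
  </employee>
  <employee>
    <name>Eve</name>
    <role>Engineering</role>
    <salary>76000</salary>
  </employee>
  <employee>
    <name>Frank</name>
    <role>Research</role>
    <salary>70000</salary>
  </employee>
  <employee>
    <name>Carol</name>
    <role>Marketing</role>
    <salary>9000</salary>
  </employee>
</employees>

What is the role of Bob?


Searching for <employee> with <name>Bob</name>
Found at position 1
<role>Design</role>

ANSWER: Design


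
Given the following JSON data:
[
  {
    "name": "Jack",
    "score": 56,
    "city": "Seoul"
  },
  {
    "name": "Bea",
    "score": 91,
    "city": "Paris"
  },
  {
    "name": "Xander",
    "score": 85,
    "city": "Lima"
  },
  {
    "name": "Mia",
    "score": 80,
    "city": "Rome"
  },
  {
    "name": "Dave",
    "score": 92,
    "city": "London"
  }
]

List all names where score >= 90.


Filtering records where score >= 90:
  Jack (score=56) -> no
  Bea (score=91) -> YES
  Xander (score=85) -> no
  Mia (score=80) -> no
  Dave (score=92) -> YES


ANSWER: Bea, Dave


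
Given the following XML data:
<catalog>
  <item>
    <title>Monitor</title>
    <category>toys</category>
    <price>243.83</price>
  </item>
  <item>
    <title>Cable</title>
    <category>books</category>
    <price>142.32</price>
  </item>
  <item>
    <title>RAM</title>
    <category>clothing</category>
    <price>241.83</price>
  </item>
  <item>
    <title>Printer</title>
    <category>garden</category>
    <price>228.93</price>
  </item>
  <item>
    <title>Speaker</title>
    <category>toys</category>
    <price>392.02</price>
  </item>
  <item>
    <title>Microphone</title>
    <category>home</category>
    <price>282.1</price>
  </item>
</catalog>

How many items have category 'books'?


Scanning <item> elements for <category>books</category>:
  Item 2: Cable -> MATCH
Count: 1

ANSWER: 1


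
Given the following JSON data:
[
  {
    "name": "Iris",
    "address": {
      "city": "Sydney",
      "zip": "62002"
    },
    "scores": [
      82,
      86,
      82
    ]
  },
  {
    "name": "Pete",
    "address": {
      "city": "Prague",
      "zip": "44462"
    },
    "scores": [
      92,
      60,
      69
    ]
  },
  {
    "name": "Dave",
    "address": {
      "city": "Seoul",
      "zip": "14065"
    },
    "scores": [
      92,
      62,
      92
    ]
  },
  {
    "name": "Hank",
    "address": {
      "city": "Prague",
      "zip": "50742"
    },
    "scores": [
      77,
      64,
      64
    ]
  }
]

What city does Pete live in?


Path: records[1].address.city
Value: Prague

ANSWER: Prague


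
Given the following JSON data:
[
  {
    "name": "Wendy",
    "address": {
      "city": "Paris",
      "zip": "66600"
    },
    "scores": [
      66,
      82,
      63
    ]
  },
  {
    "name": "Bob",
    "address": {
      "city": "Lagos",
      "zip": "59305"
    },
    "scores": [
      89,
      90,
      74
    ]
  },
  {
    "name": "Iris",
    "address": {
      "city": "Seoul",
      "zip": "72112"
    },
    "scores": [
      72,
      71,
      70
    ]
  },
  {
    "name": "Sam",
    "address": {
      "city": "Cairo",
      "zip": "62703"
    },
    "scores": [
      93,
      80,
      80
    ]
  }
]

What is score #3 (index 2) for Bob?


Path: records[1].scores[2]
Value: 74

ANSWER: 74


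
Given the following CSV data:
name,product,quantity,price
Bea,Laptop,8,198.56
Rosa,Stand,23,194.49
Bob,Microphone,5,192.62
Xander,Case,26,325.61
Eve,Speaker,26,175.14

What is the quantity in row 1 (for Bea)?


Row 1: Bea
Column 'quantity' = 8

ANSWER: 8


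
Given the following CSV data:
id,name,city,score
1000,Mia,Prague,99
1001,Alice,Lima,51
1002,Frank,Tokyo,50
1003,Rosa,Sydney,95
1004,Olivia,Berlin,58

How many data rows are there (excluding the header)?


Counting rows (excluding header):
Header: id,name,city,score
Data rows: 5

ANSWER: 5


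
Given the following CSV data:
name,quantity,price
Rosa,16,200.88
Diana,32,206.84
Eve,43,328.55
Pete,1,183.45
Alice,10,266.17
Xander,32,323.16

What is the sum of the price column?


Values in 'price' column:
  Row 1: 200.88
  Row 2: 206.84
  Row 3: 328.55
  Row 4: 183.45
  Row 5: 266.17
  Row 6: 323.16
Sum = 200.88 + 206.84 + 328.55 + 183.45 + 266.17 + 323.16 = 1509.05

ANSWER: 1509.05


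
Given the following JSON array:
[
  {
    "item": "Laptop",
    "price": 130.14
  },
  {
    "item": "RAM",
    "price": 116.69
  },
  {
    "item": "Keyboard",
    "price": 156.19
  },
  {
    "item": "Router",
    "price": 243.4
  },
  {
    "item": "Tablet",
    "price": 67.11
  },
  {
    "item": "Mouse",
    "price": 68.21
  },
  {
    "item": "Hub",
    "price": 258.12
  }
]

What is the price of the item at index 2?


Array index 2 -> Keyboard
price = 156.19

ANSWER: 156.19


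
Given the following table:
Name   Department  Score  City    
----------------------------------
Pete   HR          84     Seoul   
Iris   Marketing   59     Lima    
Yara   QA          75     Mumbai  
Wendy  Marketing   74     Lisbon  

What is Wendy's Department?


Row 4: Wendy
Department = Marketing

ANSWER: Marketing


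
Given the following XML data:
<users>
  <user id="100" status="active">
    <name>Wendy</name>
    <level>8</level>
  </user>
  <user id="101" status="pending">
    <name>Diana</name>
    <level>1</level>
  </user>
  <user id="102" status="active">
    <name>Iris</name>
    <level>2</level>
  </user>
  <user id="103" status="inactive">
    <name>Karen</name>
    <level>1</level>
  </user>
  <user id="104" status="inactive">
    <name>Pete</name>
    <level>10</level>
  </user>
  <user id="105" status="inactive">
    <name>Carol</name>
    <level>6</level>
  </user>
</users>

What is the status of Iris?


Finding user with name = Iris
user id="102" status="active"

ANSWER: active


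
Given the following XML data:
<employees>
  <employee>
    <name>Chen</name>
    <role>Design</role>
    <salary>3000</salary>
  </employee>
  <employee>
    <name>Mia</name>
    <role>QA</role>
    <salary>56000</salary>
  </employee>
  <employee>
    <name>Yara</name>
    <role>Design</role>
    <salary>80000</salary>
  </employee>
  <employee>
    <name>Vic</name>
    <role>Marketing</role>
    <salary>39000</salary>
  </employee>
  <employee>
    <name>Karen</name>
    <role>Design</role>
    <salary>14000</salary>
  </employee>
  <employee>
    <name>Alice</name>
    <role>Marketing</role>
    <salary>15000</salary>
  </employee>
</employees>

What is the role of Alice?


Searching for <employee> with <name>Alice</name>
Found at position 6
<role>Marketing</role>

ANSWER: Marketing


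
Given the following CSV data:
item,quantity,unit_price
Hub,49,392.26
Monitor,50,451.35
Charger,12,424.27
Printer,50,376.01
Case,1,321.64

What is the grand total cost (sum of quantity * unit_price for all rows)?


Computing row totals:
  Hub: 49 * 392.26 = 19220.74
  Monitor: 50 * 451.35 = 22567.5
  Charger: 12 * 424.27 = 5091.24
  Printer: 50 * 376.01 = 18800.5
  Case: 1 * 321.64 = 321.64
Grand total = 19220.74 + 22567.5 + 5091.24 + 18800.5 + 321.64 = 66001.62

ANSWER: 66001.62


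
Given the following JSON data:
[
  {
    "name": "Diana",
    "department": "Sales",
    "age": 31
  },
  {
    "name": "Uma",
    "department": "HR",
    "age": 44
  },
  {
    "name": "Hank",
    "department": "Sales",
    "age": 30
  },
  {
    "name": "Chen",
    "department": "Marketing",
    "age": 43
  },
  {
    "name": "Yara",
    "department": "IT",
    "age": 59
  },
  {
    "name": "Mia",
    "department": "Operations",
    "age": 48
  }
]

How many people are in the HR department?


Scanning records for department = HR
  Record 1: Uma
Count: 1

ANSWER: 1


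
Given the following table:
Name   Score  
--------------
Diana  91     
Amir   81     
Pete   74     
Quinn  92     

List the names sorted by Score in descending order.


Sorting by Score (descending):
  Quinn: 92
  Diana: 91
  Amir: 81
  Pete: 74


ANSWER: Quinn, Diana, Amir, Pete


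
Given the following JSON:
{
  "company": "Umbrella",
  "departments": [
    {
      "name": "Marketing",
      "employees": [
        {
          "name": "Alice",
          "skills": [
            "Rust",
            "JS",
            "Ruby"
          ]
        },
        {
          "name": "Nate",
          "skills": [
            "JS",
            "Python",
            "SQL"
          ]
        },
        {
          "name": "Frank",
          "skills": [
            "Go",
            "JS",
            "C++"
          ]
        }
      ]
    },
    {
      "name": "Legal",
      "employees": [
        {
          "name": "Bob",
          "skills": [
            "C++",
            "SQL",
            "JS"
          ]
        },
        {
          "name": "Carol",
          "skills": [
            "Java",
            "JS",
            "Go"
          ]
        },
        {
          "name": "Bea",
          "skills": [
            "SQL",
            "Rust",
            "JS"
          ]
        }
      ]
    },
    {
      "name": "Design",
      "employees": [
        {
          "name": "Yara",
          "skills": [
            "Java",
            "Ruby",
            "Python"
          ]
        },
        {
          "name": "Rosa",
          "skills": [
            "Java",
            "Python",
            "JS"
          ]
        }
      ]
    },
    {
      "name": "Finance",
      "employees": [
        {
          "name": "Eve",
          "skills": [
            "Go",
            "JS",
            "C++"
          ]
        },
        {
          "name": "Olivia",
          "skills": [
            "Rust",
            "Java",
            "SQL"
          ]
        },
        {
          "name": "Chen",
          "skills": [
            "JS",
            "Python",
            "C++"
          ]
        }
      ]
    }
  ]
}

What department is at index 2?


Path: departments[2].name
Value: Design

ANSWER: Design


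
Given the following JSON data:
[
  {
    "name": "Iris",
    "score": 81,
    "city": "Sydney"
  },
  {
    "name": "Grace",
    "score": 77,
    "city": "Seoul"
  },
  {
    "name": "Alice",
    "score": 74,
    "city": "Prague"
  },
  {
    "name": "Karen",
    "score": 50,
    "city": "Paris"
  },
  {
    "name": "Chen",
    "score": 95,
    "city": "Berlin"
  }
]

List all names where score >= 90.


Filtering records where score >= 90:
  Iris (score=81) -> no
  Grace (score=77) -> no
  Alice (score=74) -> no
  Karen (score=50) -> no
  Chen (score=95) -> YES


ANSWER: Chen


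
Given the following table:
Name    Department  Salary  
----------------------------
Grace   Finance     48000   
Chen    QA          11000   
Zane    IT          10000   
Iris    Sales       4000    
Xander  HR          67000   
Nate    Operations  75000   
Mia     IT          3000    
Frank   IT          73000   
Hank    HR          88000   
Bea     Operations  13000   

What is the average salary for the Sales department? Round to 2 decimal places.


Sales department members:
  Iris: 4000
Sum = 4000
Count = 1
Average = 4000 / 1 = 4000.00

ANSWER: 4000.00


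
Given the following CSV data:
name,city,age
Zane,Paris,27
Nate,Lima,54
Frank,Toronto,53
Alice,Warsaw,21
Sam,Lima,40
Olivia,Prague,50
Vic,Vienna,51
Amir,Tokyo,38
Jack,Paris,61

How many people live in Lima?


Scanning city column for 'Lima':
  Row 2: Nate -> MATCH
  Row 5: Sam -> MATCH
Total matches: 2

ANSWER: 2


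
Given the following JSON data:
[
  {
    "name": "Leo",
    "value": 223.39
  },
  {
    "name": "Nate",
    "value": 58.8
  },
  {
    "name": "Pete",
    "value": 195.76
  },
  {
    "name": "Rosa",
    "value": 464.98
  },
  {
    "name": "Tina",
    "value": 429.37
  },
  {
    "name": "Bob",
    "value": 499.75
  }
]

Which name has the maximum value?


Comparing values:
  Leo: 223.39
  Nate: 58.8
  Pete: 195.76
  Rosa: 464.98
  Tina: 429.37
  Bob: 499.75
Maximum: Bob (499.75)

ANSWER: Bob


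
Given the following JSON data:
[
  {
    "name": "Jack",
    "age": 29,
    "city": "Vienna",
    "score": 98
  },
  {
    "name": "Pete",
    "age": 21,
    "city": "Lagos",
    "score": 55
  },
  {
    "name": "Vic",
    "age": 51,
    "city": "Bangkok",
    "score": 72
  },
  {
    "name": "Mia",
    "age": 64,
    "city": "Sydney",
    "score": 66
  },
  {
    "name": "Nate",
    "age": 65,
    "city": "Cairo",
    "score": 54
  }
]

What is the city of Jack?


Looking up record where name = Jack
Record index: 0
Field 'city' = Vienna

ANSWER: Vienna


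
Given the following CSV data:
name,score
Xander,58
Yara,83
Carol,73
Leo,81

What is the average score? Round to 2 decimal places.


Scores: 58, 83, 73, 81
Sum = 295
Count = 4
Average = 295 / 4 = 73.75

ANSWER: 73.75


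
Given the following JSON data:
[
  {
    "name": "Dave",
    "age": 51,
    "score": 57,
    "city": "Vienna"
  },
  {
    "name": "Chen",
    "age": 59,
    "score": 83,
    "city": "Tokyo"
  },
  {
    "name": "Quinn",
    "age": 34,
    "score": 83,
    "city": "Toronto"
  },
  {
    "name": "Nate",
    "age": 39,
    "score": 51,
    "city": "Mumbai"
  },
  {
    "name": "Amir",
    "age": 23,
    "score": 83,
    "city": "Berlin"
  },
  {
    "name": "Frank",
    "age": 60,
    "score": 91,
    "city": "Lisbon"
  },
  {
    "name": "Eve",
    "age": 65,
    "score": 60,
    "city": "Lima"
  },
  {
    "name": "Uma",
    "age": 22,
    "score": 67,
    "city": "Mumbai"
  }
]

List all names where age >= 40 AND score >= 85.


Checking both conditions:
  Dave (age=51, score=57) -> no
  Chen (age=59, score=83) -> no
  Quinn (age=34, score=83) -> no
  Nate (age=39, score=51) -> no
  Amir (age=23, score=83) -> no
  Frank (age=60, score=91) -> YES
  Eve (age=65, score=60) -> no
  Uma (age=22, score=67) -> no


ANSWER: Frank


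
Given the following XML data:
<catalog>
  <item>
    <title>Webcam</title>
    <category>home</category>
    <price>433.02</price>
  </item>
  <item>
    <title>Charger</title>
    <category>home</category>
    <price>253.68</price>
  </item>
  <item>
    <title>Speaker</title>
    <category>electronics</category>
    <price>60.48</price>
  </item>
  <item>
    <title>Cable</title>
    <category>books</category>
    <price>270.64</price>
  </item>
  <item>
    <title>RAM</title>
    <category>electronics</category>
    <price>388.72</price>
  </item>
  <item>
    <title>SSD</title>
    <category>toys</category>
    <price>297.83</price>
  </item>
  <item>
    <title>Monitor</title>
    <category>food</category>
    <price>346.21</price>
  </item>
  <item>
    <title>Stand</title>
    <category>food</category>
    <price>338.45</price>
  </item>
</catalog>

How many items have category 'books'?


Scanning <item> elements for <category>books</category>:
  Item 4: Cable -> MATCH
Count: 1

ANSWER: 1
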